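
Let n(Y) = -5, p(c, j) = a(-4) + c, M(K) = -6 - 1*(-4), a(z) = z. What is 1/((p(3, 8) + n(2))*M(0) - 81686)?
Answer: -1/81674 ≈ -1.2244e-5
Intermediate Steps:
M(K) = -2 (M(K) = -6 + 4 = -2)
p(c, j) = -4 + c
1/((p(3, 8) + n(2))*M(0) - 81686) = 1/(((-4 + 3) - 5)*(-2) - 81686) = 1/((-1 - 5)*(-2) - 81686) = 1/(-6*(-2) - 81686) = 1/(12 - 81686) = 1/(-81674) = -1/81674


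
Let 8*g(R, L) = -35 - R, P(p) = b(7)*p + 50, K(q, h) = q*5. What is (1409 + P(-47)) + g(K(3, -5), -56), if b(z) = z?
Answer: 4495/4 ≈ 1123.8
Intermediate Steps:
K(q, h) = 5*q
P(p) = 50 + 7*p (P(p) = 7*p + 50 = 50 + 7*p)
g(R, L) = -35/8 - R/8 (g(R, L) = (-35 - R)/8 = -35/8 - R/8)
(1409 + P(-47)) + g(K(3, -5), -56) = (1409 + (50 + 7*(-47))) + (-35/8 - 5*3/8) = (1409 + (50 - 329)) + (-35/8 - ⅛*15) = (1409 - 279) + (-35/8 - 15/8) = 1130 - 25/4 = 4495/4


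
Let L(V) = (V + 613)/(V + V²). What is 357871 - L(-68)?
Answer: 1630459731/4556 ≈ 3.5787e+5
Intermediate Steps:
L(V) = (613 + V)/(V + V²)
357871 - L(-68) = 357871 - (613 - 68)/((-68)*(1 - 68)) = 357871 - (-1)*545/(68*(-67)) = 357871 - (-1)*(-1)*545/(68*67) = 357871 - 1*545/4556 = 357871 - 545/4556 = 1630459731/4556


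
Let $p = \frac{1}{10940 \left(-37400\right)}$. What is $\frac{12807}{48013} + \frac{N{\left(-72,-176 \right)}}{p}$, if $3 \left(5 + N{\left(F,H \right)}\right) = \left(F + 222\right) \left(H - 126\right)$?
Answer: $\frac{296734810157952807}{48013} \approx 6.1803 \cdot 10^{12}$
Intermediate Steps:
$N{\left(F,H \right)} = -5 + \frac{\left(-126 + H\right) \left(222 + F\right)}{3}$ ($N{\left(F,H \right)} = -5 + \frac{\left(F + 222\right) \left(H - 126\right)}{3} = -5 + \frac{\left(222 + F\right) \left(-126 + H\right)}{3} = -5 + \frac{\left(-126 + H\right) \left(222 + F\right)}{3}$)
$p = - \frac{1}{409156000}$ ($p = \frac{1}{10940} \left(- \frac{1}{37400}\right) = - \frac{1}{409156000} \approx -2.4441 \cdot 10^{-9}$)
$\frac{12807}{48013} + \frac{N{\left(-72,-176 \right)}}{p} = \frac{12807}{48013} + \frac{-9329 - -3024 + 74 \left(-176\right) + \frac{1}{3} \left(-72\right) \left(-176\right)}{- \frac{1}{409156000}} = 12807 \cdot \frac{1}{48013} + \left(-9329 + 3024 - 13024 + 4224\right) \left(-409156000\right) = \frac{12807}{48013} - -6180301380000 = \frac{12807}{48013} + 6180301380000 = \frac{296734810157952807}{48013}$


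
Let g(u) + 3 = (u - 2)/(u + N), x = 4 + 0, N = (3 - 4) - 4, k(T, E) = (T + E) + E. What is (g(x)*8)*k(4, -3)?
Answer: 80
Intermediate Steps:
k(T, E) = T + 2*E (k(T, E) = (E + T) + E = T + 2*E)
N = -5 (N = -1 - 4 = -5)
x = 4
g(u) = -3 + (-2 + u)/(-5 + u) (g(u) = -3 + (u - 2)/(u - 5) = -3 + (-2 + u)/(-5 + u))
(g(x)*8)*k(4, -3) = (((13 - 2*4)/(-5 + 4))*8)*(4 + 2*(-3)) = (((13 - 8)/(-1))*8)*(4 - 6) = (-1*5*8)*(-2) = -5*8*(-2) = -40*(-2) = 80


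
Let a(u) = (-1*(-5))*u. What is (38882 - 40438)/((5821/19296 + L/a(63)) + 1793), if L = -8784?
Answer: -1050860160/1192291319 ≈ -0.88138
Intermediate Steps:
a(u) = 5*u
(38882 - 40438)/((5821/19296 + L/a(63)) + 1793) = (38882 - 40438)/((5821/19296 - 8784/(5*63)) + 1793) = -1556/((5821*(1/19296) - 8784/315) + 1793) = -1556/((5821/19296 - 8784*1/315) + 1793) = -1556/((5821/19296 - 976/35) + 1793) = -1556/(-18629161/675360 + 1793) = -1556/1192291319/675360 = -1556*675360/1192291319 = -1050860160/1192291319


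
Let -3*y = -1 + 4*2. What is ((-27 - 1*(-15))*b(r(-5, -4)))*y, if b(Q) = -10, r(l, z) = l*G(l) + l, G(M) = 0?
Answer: -280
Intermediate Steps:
r(l, z) = l (r(l, z) = l*0 + l = 0 + l = l)
y = -7/3 (y = -(-1 + 4*2)/3 = -(-1 + 8)/3 = -⅓*7 = -7/3 ≈ -2.3333)
((-27 - 1*(-15))*b(r(-5, -4)))*y = ((-27 - 1*(-15))*(-10))*(-7/3) = ((-27 + 15)*(-10))*(-7/3) = -12*(-10)*(-7/3) = 120*(-7/3) = -280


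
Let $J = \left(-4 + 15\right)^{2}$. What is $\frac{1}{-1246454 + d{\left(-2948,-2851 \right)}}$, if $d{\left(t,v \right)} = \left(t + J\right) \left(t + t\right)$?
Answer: $\frac{1}{15421538} \approx 6.4844 \cdot 10^{-8}$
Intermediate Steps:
$J = 121$ ($J = 11^{2} = 121$)
$d{\left(t,v \right)} = 2 t \left(121 + t\right)$ ($d{\left(t,v \right)} = \left(t + 121\right) \left(t + t\right) = \left(121 + t\right) 2 t = 2 t \left(121 + t\right)$)
$\frac{1}{-1246454 + d{\left(-2948,-2851 \right)}} = \frac{1}{-1246454 + 2 \left(-2948\right) \left(121 - 2948\right)} = \frac{1}{-1246454 + 2 \left(-2948\right) \left(-2827\right)} = \frac{1}{-1246454 + 16667992} = \frac{1}{15421538}$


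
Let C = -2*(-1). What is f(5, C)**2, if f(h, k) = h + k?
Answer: 49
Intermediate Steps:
C = 2
f(5, C)**2 = (5 + 2)**2 = 7**2 = 49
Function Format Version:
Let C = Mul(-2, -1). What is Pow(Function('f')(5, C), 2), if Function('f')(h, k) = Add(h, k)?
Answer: 49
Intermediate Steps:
C = 2
Pow(Function('f')(5, C), 2) = Pow(Add(5, 2), 2) = Pow(7, 2) = 49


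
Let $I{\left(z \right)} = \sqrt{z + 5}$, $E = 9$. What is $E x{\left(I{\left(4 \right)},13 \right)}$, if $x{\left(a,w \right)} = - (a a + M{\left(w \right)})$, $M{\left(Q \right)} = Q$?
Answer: $-198$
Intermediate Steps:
$I{\left(z \right)} = \sqrt{5 + z}$
$x{\left(a,w \right)} = - w - a^{2}$ ($x{\left(a,w \right)} = - (a a + w) = - (a^{2} + w) = - (w + a^{2}) = - w - a^{2}$)
$E x{\left(I{\left(4 \right)},13 \right)} = 9 \left(\left(-1\right) 13 - \left(\sqrt{5 + 4}\right)^{2}\right) = 9 \left(-13 - \left(\sqrt{9}\right)^{2}\right) = 9 \left(-13 - 3^{2}\right) = 9 \left(-13 - 9\right) = 9 \left(-22\right) = -198$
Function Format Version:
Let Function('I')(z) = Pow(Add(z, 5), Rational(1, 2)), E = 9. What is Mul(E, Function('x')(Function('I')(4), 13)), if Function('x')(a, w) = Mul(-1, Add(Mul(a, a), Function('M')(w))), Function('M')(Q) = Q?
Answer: -198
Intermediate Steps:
Function('I')(z) = Pow(Add(5, z), Rational(1, 2))
Function('x')(a, w) = Add(Mul(-1, w), Mul(-1, Pow(a, 2))) (Function('x')(a, w) = Mul(-1, Add(Mul(a, a), w)) = Mul(-1, Add(Pow(a, 2), w)) = Mul(-1, Add(w, Pow(a, 2))) = Add(Mul(-1, w), Mul(-1, Pow(a, 2))))
Mul(E, Function('x')(Function('I')(4), 13)) = Mul(9, Add(Mul(-1, 13), Mul(-1, Pow(Pow(Add(5, 4), Rational(1, 2)), 2)))) = Mul(9, Add(-13, Mul(-1, Pow(Pow(9, Rational(1, 2)), 2)))) = Mul(9, Add(-13, Mul(-1, Pow(3, 2)))) = Mul(9, Add(-13, Mul(-1, 9))) = Mul(9, Add(-13, -9)) = Mul(9, -22) = -198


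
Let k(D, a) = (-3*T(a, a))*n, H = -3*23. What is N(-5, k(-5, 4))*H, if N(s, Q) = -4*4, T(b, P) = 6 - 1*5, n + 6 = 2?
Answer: 1104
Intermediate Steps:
n = -4 (n = -6 + 2 = -4)
T(b, P) = 1 (T(b, P) = 6 - 5 = 1)
H = -69
k(D, a) = 12 (k(D, a) = -3*1*(-4) = -3*(-4) = 12)
N(s, Q) = -16
N(-5, k(-5, 4))*H = -16*(-69) = 1104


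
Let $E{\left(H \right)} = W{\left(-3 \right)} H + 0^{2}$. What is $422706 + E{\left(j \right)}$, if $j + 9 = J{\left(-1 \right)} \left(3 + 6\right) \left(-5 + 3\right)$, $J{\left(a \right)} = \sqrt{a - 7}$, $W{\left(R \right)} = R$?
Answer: $422733 + 108 i \sqrt{2} \approx 4.2273 \cdot 10^{5} + 152.74 i$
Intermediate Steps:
$J{\left(a \right)} = \sqrt{-7 + a}$
$j = -9 - 36 i \sqrt{2}$ ($j = -9 + \sqrt{-7 - 1} \left(3 + 6\right) \left(-5 + 3\right) = -9 + \sqrt{-8} \cdot 9 \left(-2\right) = -9 + 2 i \sqrt{2} \left(-18\right) = -9 - 36 i \sqrt{2} \approx -9.0 - 50.912 i$)
$E{\left(H \right)} = - 3 H$ ($E{\left(H \right)} = - 3 H + 0^{2} = - 3 H + 0 = - 3 H$)
$422706 + E{\left(j \right)} = 422706 - 3 \left(-9 - 36 i \sqrt{2}\right) = 422706 + \left(27 + 108 i \sqrt{2}\right) = 422733 + 108 i \sqrt{2}$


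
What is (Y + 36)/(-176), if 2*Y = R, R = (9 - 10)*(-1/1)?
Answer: -73/352 ≈ -0.20739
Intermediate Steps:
R = 1 (R = -(-1) = -1*(-1) = 1)
Y = 1/2 (Y = (1/2)*1 = 1/2 ≈ 0.50000)
(Y + 36)/(-176) = (1/2 + 36)/(-176) = -1/176*73/2 = -73/352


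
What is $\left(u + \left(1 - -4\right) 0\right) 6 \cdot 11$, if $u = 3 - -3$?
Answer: $396$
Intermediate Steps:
$u = 6$ ($u = 3 + 3 = 6$)
$\left(u + \left(1 - -4\right) 0\right) 6 \cdot 11 = \left(6 + \left(1 - -4\right) 0\right) 6 \cdot 11 = \left(6 + \left(1 + 4\right) 0\right) 6 \cdot 11 = \left(6 + 5 \cdot 0\right) 6 \cdot 11 = \left(6 + 0\right) 6 \cdot 11 = 6 \cdot 6 \cdot 11 = 36 \cdot 11 = 396$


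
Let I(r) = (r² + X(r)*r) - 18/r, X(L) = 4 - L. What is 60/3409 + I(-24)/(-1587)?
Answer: 559903/7213444 ≈ 0.077619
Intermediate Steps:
I(r) = r² - 18/r + r*(4 - r) (I(r) = (r² + (4 - r)*r) - 18/r = (r² + r*(4 - r)) - 18/r = r² - 18/r + r*(4 - r))
60/3409 + I(-24)/(-1587) = 60/3409 + (-18/(-24) + 4*(-24))/(-1587) = 60*(1/3409) + (-18*(-1/24) - 96)*(-1/1587) = 60/3409 + (¾ - 96)*(-1/1587) = 60/3409 - 381/4*(-1/1587) = 60/3409 + 127/2116 = 559903/7213444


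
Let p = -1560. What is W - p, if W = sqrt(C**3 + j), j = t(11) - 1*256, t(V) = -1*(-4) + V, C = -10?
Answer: 1560 + I*sqrt(1241) ≈ 1560.0 + 35.228*I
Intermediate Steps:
t(V) = 4 + V
j = -241 (j = (4 + 11) - 1*256 = 15 - 256 = -241)
W = I*sqrt(1241) (W = sqrt((-10)**3 - 241) = sqrt(-1000 - 241) = sqrt(-1241) = I*sqrt(1241) ≈ 35.228*I)
W - p = I*sqrt(1241) - 1*(-1560) = I*sqrt(1241) + 1560 = 1560 + I*sqrt(1241)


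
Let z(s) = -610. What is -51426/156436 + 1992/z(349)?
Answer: -85747593/23856490 ≈ -3.5943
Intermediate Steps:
-51426/156436 + 1992/z(349) = -51426/156436 + 1992/(-610) = -51426*1/156436 + 1992*(-1/610) = -25713/78218 - 996/305 = -85747593/23856490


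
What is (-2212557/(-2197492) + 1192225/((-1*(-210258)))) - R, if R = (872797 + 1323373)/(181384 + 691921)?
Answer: 167952536847395171/40350208055637348 ≈ 4.1624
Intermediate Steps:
R = 439234/174661 (R = 2196170/873305 = 2196170*(1/873305) = 439234/174661 ≈ 2.5148)
(-2212557/(-2197492) + 1192225/((-1*(-210258)))) - R = (-2212557/(-2197492) + 1192225/((-1*(-210258)))) - 1*439234/174661 = (-2212557*(-1/2197492) + 1192225/210258) - 439234/174661 = (2212557/2197492 + 1192225*(1/210258)) - 439234/174661 = (2212557/2197492 + 1192225/210258) - 439234/174661 = 1542556354703/231020136468 - 439234/174661 = 167952536847395171/40350208055637348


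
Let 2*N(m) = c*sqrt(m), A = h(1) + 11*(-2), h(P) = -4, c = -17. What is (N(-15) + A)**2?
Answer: -1631/4 + 442*I*sqrt(15) ≈ -407.75 + 1711.9*I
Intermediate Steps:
A = -26 (A = -4 + 11*(-2) = -4 - 22 = -26)
N(m) = -17*sqrt(m)/2 (N(m) = (-17*sqrt(m))/2 = -17*sqrt(m)/2)
(N(-15) + A)**2 = (-17*I*sqrt(15)/2 - 26)**2 = (-26 - 17*I*sqrt(15)/2)**2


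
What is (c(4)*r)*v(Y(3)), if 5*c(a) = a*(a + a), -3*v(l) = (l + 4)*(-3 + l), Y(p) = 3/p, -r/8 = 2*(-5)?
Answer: 5120/3 ≈ 1706.7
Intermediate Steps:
r = 80 (r = -16*(-5) = -8*(-10) = 80)
v(l) = -(-3 + l)*(4 + l)/3 (v(l) = -(l + 4)*(-3 + l)/3 = -(4 + l)*(-3 + l)/3 = -(-3 + l)*(4 + l)/3)
c(a) = 2*a²/5 (c(a) = (a*(a + a))/5 = (a*(2*a))/5 = (2*a²)/5 = 2*a²/5)
(c(4)*r)*v(Y(3)) = (((⅖)*4²)*80)*(4 - 1/3 - 1²/3) = (((⅖)*16)*80)*(4 - 1/3 - 1²/3) = ((32/5)*80)*(4 - ⅓*1 - ⅓*1²) = 512*(4 - ⅓ - ⅓*1) = 512*(4 - ⅓ - ⅓) = 512*(10/3) = 5120/3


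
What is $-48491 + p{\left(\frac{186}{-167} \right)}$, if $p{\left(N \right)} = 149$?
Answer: $-48342$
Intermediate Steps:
$-48491 + p{\left(\frac{186}{-167} \right)} = -48491 + 149 = -48342$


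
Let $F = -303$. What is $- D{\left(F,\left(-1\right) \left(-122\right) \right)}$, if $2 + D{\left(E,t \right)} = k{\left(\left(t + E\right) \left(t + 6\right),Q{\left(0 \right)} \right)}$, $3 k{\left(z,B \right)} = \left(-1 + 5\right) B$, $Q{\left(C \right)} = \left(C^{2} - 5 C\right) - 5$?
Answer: $\frac{26}{3} \approx 8.6667$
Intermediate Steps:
$Q{\left(C \right)} = -5 + C^{2} - 5 C$
$k{\left(z,B \right)} = \frac{4 B}{3}$ ($k{\left(z,B \right)} = \frac{\left(-1 + 5\right) B}{3} = \frac{4 B}{3}$)
$D{\left(E,t \right)} = - \frac{26}{3}$ ($D{\left(E,t \right)} = -2 + \frac{4 \left(-5 + 0^{2} - 0\right)}{3} = -2 + \frac{4 \left(-5 + 0 + 0\right)}{3} = -2 + \frac{4}{3} \left(-5\right) = -2 - \frac{20}{3} = - \frac{26}{3}$)
$- D{\left(F,\left(-1\right) \left(-122\right) \right)} = \left(-1\right) \left(- \frac{26}{3}\right) = \frac{26}{3}$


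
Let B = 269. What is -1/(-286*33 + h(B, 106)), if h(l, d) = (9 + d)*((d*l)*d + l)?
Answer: -1/347607157 ≈ -2.8768e-9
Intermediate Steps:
h(l, d) = (9 + d)*(l + l*d²) (h(l, d) = (9 + d)*(l*d² + l) = (9 + d)*(l + l*d²))
-1/(-286*33 + h(B, 106)) = -1/(-286*33 + 269*(9 + 106 + 106³ + 9*106²)) = -1/(-9438 + 269*(9 + 106 + 1191016 + 9*11236)) = -1/(-9438 + 269*(9 + 106 + 1191016 + 101124)) = -1/(-9438 + 269*1292255) = -1/(-9438 + 347616595) = -1/347607157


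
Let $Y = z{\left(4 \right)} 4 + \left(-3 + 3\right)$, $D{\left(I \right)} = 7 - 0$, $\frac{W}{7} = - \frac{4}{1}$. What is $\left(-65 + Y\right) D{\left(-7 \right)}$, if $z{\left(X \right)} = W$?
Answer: $-1239$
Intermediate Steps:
$W = -28$ ($W = 7 \left(- \frac{4}{1}\right) = 7 \left(\left(-4\right) 1\right) = 7 \left(-4\right) = -28$)
$z{\left(X \right)} = -28$
$D{\left(I \right)} = 7$ ($D{\left(I \right)} = 7 + 0 = 7$)
$Y = -112$ ($Y = \left(-28\right) 4 + \left(-3 + 3\right) = -112 + 0 = -112$)
$\left(-65 + Y\right) D{\left(-7 \right)} = \left(-65 - 112\right) 7 = \left(-177\right) 7 = -1239$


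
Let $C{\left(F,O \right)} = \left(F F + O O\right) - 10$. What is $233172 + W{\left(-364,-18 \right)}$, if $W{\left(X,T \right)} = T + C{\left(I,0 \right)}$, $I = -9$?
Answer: $233225$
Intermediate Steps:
$C{\left(F,O \right)} = -10 + F^{2} + O^{2}$ ($C{\left(F,O \right)} = \left(F^{2} + O^{2}\right) - 10 = -10 + F^{2} + O^{2}$)
$W{\left(X,T \right)} = 71 + T$ ($W{\left(X,T \right)} = T + \left(-10 + \left(-9\right)^{2} + 0^{2}\right) = T + \left(-10 + 81 + 0\right) = T + 71 = 71 + T$)
$233172 + W{\left(-364,-18 \right)} = 233172 + \left(71 - 18\right) = 233172 + 53 = 233225$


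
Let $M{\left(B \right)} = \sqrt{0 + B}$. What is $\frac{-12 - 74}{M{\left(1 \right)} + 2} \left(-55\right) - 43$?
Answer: $\frac{4601}{3} \approx 1533.7$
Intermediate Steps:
$M{\left(B \right)} = \sqrt{B}$
$\frac{-12 - 74}{M{\left(1 \right)} + 2} \left(-55\right) - 43 = \frac{-12 - 74}{\sqrt{1} + 2} \left(-55\right) - 43 = - \frac{86}{1 + 2} \left(-55\right) - 43 = - \frac{86}{3} \left(-55\right) - 43 = \left(-86\right) \frac{1}{3} \left(-55\right) - 43 = \left(- \frac{86}{3}\right) \left(-55\right) - 43 = \frac{4730}{3} - 43 = \frac{4601}{3}$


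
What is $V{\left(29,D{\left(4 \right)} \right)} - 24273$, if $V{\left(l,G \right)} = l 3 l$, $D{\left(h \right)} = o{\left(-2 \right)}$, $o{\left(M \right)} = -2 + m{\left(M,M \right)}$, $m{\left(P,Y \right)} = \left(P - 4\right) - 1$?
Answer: $-21750$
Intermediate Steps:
$m{\left(P,Y \right)} = -5 + P$ ($m{\left(P,Y \right)} = \left(-4 + P\right) - 1 = -5 + P$)
$o{\left(M \right)} = -7 + M$ ($o{\left(M \right)} = -2 + \left(-5 + M\right) = -7 + M$)
$D{\left(h \right)} = -9$ ($D{\left(h \right)} = -7 - 2 = -9$)
$V{\left(l,G \right)} = 3 l^{2}$ ($V{\left(l,G \right)} = 3 l l = 3 l^{2}$)
$V{\left(29,D{\left(4 \right)} \right)} - 24273 = 3 \cdot 29^{2} - 24273 = 3 \cdot 841 - 24273 = 2523 - 24273 = -21750$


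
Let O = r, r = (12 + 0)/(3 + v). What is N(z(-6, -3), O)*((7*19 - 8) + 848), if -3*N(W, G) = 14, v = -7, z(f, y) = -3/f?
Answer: -13622/3 ≈ -4540.7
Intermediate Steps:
r = -3 (r = (12 + 0)/(3 - 7) = 12/(-4) = 12*(-¼) = -3)
O = -3
N(W, G) = -14/3 (N(W, G) = -⅓*14 = -14/3)
N(z(-6, -3), O)*((7*19 - 8) + 848) = -14*((7*19 - 8) + 848)/3 = -14*((133 - 8) + 848)/3 = -14*(125 + 848)/3 = -14/3*973 = -13622/3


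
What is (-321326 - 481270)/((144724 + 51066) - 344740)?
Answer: 133766/24825 ≈ 5.3884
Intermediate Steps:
(-321326 - 481270)/((144724 + 51066) - 344740) = -802596/(195790 - 344740) = -802596/(-148950) = -802596*(-1/148950) = 133766/24825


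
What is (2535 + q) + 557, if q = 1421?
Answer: 4513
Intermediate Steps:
(2535 + q) + 557 = (2535 + 1421) + 557 = 3956 + 557 = 4513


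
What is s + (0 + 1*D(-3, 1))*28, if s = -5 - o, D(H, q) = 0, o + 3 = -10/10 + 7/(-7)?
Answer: 0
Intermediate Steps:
o = -5 (o = -3 + (-10/10 + 7/(-7)) = -3 + (-10*⅒ + 7*(-⅐)) = -3 + (-1 - 1) = -3 - 2 = -5)
s = 0 (s = -5 - 1*(-5) = -5 + 5 = 0)
s + (0 + 1*D(-3, 1))*28 = 0 + (0 + 1*0)*28 = 0 + (0 + 0)*28 = 0 + 0*28 = 0 + 0 = 0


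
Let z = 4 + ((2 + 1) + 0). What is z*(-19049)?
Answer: -133343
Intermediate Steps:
z = 7 (z = 4 + (3 + 0) = 4 + 3 = 7)
z*(-19049) = 7*(-19049) = -133343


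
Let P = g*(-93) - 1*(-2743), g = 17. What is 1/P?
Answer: 1/1162 ≈ 0.00086058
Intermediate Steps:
P = 1162 (P = 17*(-93) - 1*(-2743) = -1581 + 2743 = 1162)
1/P = 1/1162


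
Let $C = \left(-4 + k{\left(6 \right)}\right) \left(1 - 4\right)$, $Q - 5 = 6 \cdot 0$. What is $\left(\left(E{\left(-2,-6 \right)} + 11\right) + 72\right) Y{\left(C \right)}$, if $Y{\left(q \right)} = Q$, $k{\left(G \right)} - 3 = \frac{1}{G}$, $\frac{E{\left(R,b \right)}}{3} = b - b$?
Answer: $415$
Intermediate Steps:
$E{\left(R,b \right)} = 0$ ($E{\left(R,b \right)} = 3 \left(b - b\right) = 3 \cdot 0 = 0$)
$k{\left(G \right)} = 3 + \frac{1}{G}$
$Q = 5$ ($Q = 5 + 6 \cdot 0 = 5 + 0 = 5$)
$C = \frac{5}{2}$ ($C = \left(-4 + \left(3 + \frac{1}{6}\right)\right) \left(1 - 4\right) = \left(-4 + \left(3 + \frac{1}{6}\right)\right) \left(-3\right) = \left(-4 + \frac{19}{6}\right) \left(-3\right) = \left(- \frac{5}{6}\right) \left(-3\right) = \frac{5}{2} \approx 2.5$)
$Y{\left(q \right)} = 5$
$\left(\left(E{\left(-2,-6 \right)} + 11\right) + 72\right) Y{\left(C \right)} = \left(\left(0 + 11\right) + 72\right) 5 = \left(11 + 72\right) 5 = 83 \cdot 5 = 415$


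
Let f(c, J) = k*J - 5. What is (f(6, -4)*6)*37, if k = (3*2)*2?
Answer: -11766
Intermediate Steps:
k = 12 (k = 6*2 = 12)
f(c, J) = -5 + 12*J (f(c, J) = 12*J - 5 = -5 + 12*J)
(f(6, -4)*6)*37 = ((-5 + 12*(-4))*6)*37 = ((-5 - 48)*6)*37 = -53*6*37 = -318*37 = -11766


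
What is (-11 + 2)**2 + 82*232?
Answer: 19105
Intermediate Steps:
(-11 + 2)**2 + 82*232 = (-9)**2 + 19024 = 81 + 19024 = 19105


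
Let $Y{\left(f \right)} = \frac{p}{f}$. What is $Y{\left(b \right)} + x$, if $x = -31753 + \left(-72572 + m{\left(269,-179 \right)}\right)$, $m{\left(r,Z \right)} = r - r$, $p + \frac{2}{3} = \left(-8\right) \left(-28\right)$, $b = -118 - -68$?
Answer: $- \frac{1564942}{15} \approx -1.0433 \cdot 10^{5}$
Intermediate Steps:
$b = -50$ ($b = -118 + 68 = -50$)
$p = \frac{670}{3}$ ($p = - \frac{2}{3} - -224 = - \frac{2}{3} + 224 = \frac{670}{3} \approx 223.33$)
$m{\left(r,Z \right)} = 0$
$Y{\left(f \right)} = \frac{670}{3 f}$
$x = -104325$ ($x = -31753 + \left(-72572 + 0\right) = -31753 - 72572 = -104325$)
$Y{\left(b \right)} + x = \frac{670}{3 \left(-50\right)} - 104325 = \frac{670}{3} \left(- \frac{1}{50}\right) - 104325 = - \frac{67}{15} - 104325 = - \frac{1564942}{15}$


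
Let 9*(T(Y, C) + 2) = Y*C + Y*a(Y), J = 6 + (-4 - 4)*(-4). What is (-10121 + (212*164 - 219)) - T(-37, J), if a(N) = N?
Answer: 219907/9 ≈ 24434.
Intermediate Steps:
J = 38 (J = 6 - 8*(-4) = 6 + 32 = 38)
T(Y, C) = -2 + Y**2/9 + C*Y/9 (T(Y, C) = -2 + (Y*C + Y*Y)/9 = -2 + (C*Y + Y**2)/9 = -2 + (Y**2 + C*Y)/9 = -2 + (Y**2/9 + C*Y/9) = -2 + Y**2/9 + C*Y/9)
(-10121 + (212*164 - 219)) - T(-37, J) = (-10121 + (212*164 - 219)) - (-2 + (1/9)*(-37)**2 + (1/9)*38*(-37)) = (-10121 + (34768 - 219)) - (-2 + (1/9)*1369 - 1406/9) = (-10121 + 34549) - (-2 + 1369/9 - 1406/9) = 24428 - 1*(-55/9) = 24428 + 55/9 = 219907/9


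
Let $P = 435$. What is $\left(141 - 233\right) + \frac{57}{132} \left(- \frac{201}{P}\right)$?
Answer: $- \frac{588233}{6380} \approx -92.199$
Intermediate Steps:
$\left(141 - 233\right) + \frac{57}{132} \left(- \frac{201}{P}\right) = \left(141 - 233\right) + \frac{57}{132} \left(- \frac{201}{435}\right) = -92 + 57 \cdot \frac{1}{132} \left(\left(-201\right) \frac{1}{435}\right) = -92 + \frac{19}{44} \left(- \frac{67}{145}\right) = -92 - \frac{1273}{6380} = - \frac{588233}{6380}$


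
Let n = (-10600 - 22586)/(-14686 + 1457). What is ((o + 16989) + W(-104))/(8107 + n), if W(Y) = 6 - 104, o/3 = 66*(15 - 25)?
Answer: 197257619/107280689 ≈ 1.8387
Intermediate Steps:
o = -1980 (o = 3*(66*(15 - 25)) = 3*(66*(-10)) = 3*(-660) = -1980)
W(Y) = -98
n = 33186/13229 (n = -33186/(-13229) = -33186*(-1/13229) = 33186/13229 ≈ 2.5086)
((o + 16989) + W(-104))/(8107 + n) = ((-1980 + 16989) - 98)/(8107 + 33186/13229) = (15009 - 98)/(107280689/13229) = 14911*(13229/107280689) = 197257619/107280689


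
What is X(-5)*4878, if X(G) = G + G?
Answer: -48780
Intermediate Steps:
X(G) = 2*G
X(-5)*4878 = (2*(-5))*4878 = -10*4878 = -48780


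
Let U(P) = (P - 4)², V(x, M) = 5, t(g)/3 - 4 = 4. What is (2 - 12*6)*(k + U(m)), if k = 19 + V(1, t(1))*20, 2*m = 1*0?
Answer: -9450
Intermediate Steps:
t(g) = 24 (t(g) = 12 + 3*4 = 12 + 12 = 24)
m = 0 (m = (1*0)/2 = (½)*0 = 0)
U(P) = (-4 + P)²
k = 119 (k = 19 + 5*20 = 19 + 100 = 119)
(2 - 12*6)*(k + U(m)) = (2 - 12*6)*(119 + (-4 + 0)²) = (2 - 72)*(119 + (-4)²) = -70*(119 + 16) = -70*135 = -9450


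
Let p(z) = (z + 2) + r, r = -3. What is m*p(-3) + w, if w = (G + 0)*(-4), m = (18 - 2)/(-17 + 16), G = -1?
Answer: 68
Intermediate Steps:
m = -16 (m = 16/(-1) = 16*(-1) = -16)
w = 4 (w = (-1 + 0)*(-4) = -1*(-4) = 4)
p(z) = -1 + z (p(z) = (z + 2) - 3 = (2 + z) - 3 = -1 + z)
m*p(-3) + w = -16*(-1 - 3) + 4 = -16*(-4) + 4 = 64 + 4 = 68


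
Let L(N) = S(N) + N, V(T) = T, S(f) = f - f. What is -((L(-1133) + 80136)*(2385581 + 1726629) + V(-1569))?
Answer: -324876925061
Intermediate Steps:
S(f) = 0
L(N) = N (L(N) = 0 + N = N)
-((L(-1133) + 80136)*(2385581 + 1726629) + V(-1569)) = -((-1133 + 80136)*(2385581 + 1726629) - 1569) = -(79003*4112210 - 1569) = -(324876926630 - 1569) = -1*324876925061 = -324876925061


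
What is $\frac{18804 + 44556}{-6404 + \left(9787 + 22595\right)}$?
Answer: $\frac{31680}{12989} \approx 2.439$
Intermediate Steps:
$\frac{18804 + 44556}{-6404 + \left(9787 + 22595\right)} = \frac{63360}{-6404 + 32382} = \frac{63360}{25978} = 63360 \cdot \frac{1}{25978} = \frac{31680}{12989}$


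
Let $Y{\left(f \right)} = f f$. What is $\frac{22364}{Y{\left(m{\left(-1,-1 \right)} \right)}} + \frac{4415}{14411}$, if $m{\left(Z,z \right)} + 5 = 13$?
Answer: $\frac{80642541}{230576} \approx 349.74$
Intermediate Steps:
$m{\left(Z,z \right)} = 8$ ($m{\left(Z,z \right)} = -5 + 13 = 8$)
$Y{\left(f \right)} = f^{2}$
$\frac{22364}{Y{\left(m{\left(-1,-1 \right)} \right)}} + \frac{4415}{14411} = \frac{22364}{8^{2}} + \frac{4415}{14411} = \frac{22364}{64} + 4415 \cdot \frac{1}{14411} = 22364 \cdot \frac{1}{64} + \frac{4415}{14411} = \frac{5591}{16} + \frac{4415}{14411} = \frac{80642541}{230576}$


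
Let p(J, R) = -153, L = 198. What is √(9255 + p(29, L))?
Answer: √9102 ≈ 95.404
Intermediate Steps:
√(9255 + p(29, L)) = √(9255 - 153) = √9102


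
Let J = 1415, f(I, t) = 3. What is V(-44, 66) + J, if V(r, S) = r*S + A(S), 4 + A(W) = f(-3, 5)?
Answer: -1490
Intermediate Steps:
A(W) = -1 (A(W) = -4 + 3 = -1)
V(r, S) = -1 + S*r (V(r, S) = r*S - 1 = S*r - 1 = -1 + S*r)
V(-44, 66) + J = (-1 + 66*(-44)) + 1415 = (-1 - 2904) + 1415 = -2905 + 1415 = -1490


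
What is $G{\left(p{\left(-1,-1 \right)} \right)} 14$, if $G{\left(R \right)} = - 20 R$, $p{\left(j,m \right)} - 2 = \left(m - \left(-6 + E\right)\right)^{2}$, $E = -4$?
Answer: $-23240$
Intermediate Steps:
$p{\left(j,m \right)} = 2 + \left(10 + m\right)^{2}$ ($p{\left(j,m \right)} = 2 + \left(m + \left(6 - -4\right)\right)^{2} = 2 + \left(m + \left(6 + 4\right)\right)^{2} = 2 + \left(m + 10\right)^{2} = 2 + \left(10 + m\right)^{2}$)
$G{\left(p{\left(-1,-1 \right)} \right)} 14 = - 20 \left(2 + \left(10 - 1\right)^{2}\right) 14 = - 20 \left(2 + 9^{2}\right) 14 = - 20 \left(2 + 81\right) 14 = \left(-20\right) 83 \cdot 14 = \left(-1660\right) 14 = -23240$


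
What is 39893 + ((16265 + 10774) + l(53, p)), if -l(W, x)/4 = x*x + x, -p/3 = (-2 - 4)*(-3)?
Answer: 55484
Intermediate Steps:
p = -54 (p = -3*(-2 - 4)*(-3) = -(-18)*(-3) = -3*18 = -54)
l(W, x) = -4*x - 4*x² (l(W, x) = -4*(x*x + x) = -4*(x² + x) = -4*(x + x²) = -4*x - 4*x²)
39893 + ((16265 + 10774) + l(53, p)) = 39893 + ((16265 + 10774) - 4*(-54)*(1 - 54)) = 39893 + (27039 - 4*(-54)*(-53)) = 39893 + (27039 - 11448) = 39893 + 15591 = 55484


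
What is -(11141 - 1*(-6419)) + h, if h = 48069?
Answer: 30509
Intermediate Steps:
-(11141 - 1*(-6419)) + h = -(11141 - 1*(-6419)) + 48069 = -(11141 + 6419) + 48069 = -1*17560 + 48069 = -17560 + 48069 = 30509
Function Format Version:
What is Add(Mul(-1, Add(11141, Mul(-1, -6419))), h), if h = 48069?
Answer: 30509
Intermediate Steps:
Add(Mul(-1, Add(11141, Mul(-1, -6419))), h) = Add(Mul(-1, Add(11141, Mul(-1, -6419))), 48069) = Add(Mul(-1, Add(11141, 6419)), 48069) = Add(Mul(-1, 17560), 48069) = Add(-17560, 48069) = 30509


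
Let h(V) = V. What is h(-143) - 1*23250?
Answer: -23393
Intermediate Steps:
h(-143) - 1*23250 = -143 - 1*23250 = -143 - 23250 = -23393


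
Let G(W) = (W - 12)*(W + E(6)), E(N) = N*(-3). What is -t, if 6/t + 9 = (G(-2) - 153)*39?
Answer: -1/824 ≈ -0.0012136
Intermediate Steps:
E(N) = -3*N
G(W) = (-18 + W)*(-12 + W) (G(W) = (W - 12)*(W - 3*6) = (-12 + W)*(W - 18) = (-12 + W)*(-18 + W) = (-18 + W)*(-12 + W))
t = 1/824 (t = 6/(-9 + ((216 + (-2)² - 30*(-2)) - 153)*39) = 6/(-9 + ((216 + 4 + 60) - 153)*39) = 6/(-9 + (280 - 153)*39) = 6/(-9 + 127*39) = 6/(-9 + 4953) = 6/4944 = 6*(1/4944) = 1/824 ≈ 0.0012136)
-t = -1*1/824 = -1/824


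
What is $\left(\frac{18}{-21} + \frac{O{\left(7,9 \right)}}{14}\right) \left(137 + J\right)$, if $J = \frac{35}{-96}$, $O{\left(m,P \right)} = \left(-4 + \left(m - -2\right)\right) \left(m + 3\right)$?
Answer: $\frac{249223}{672} \approx 370.87$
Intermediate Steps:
$O{\left(m,P \right)} = \left(-2 + m\right) \left(3 + m\right)$ ($O{\left(m,P \right)} = \left(-4 + \left(m + 2\right)\right) \left(3 + m\right) = \left(-4 + \left(2 + m\right)\right) \left(3 + m\right) = \left(-2 + m\right) \left(3 + m\right)$)
$J = - \frac{35}{96}$ ($J = 35 \left(- \frac{1}{96}\right) = - \frac{35}{96} \approx -0.36458$)
$\left(\frac{18}{-21} + \frac{O{\left(7,9 \right)}}{14}\right) \left(137 + J\right) = \left(\frac{18}{-21} + \frac{-6 + 7 + 7^{2}}{14}\right) \left(137 - \frac{35}{96}\right) = \left(18 \left(- \frac{1}{21}\right) + \left(-6 + 7 + 49\right) \frac{1}{14}\right) \frac{13117}{96} = \left(- \frac{6}{7} + 50 \cdot \frac{1}{14}\right) \frac{13117}{96} = \left(- \frac{6}{7} + \frac{25}{7}\right) \frac{13117}{96} = \frac{19}{7} \cdot \frac{13117}{96} = \frac{249223}{672}$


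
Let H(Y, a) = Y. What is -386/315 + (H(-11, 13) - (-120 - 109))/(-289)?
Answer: -180224/91035 ≈ -1.9797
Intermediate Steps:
-386/315 + (H(-11, 13) - (-120 - 109))/(-289) = -386/315 + (-11 - (-120 - 109))/(-289) = -386*1/315 + (-11 - 1*(-229))*(-1/289) = -386/315 + (-11 + 229)*(-1/289) = -386/315 + 218*(-1/289) = -386/315 - 218/289 = -180224/91035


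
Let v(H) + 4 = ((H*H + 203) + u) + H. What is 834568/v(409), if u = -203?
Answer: 417284/83843 ≈ 4.9770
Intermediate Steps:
v(H) = -4 + H + H² (v(H) = -4 + (((H*H + 203) - 203) + H) = -4 + (((H² + 203) - 203) + H) = -4 + (((203 + H²) - 203) + H) = -4 + (H² + H) = -4 + (H + H²) = -4 + H + H²)
834568/v(409) = 834568/(-4 + 409 + 409²) = 834568/(-4 + 409 + 167281) = 834568/167686 = 834568*(1/167686) = 417284/83843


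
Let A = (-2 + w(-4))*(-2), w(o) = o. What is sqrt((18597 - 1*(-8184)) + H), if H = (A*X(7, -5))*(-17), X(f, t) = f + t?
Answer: sqrt(26373) ≈ 162.40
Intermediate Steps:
A = 12 (A = (-2 - 4)*(-2) = -6*(-2) = 12)
H = -408 (H = (12*(7 - 5))*(-17) = (12*2)*(-17) = 24*(-17) = -408)
sqrt((18597 - 1*(-8184)) + H) = sqrt((18597 - 1*(-8184)) - 408) = sqrt((18597 + 8184) - 408) = sqrt(26781 - 408) = sqrt(26373)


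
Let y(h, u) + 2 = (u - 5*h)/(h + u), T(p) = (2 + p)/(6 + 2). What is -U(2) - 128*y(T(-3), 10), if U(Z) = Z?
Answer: 9186/79 ≈ 116.28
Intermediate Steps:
T(p) = 1/4 + p/8 (T(p) = (2 + p)/8 = (2 + p)*(1/8) = 1/4 + p/8)
y(h, u) = -2 + (u - 5*h)/(h + u)
-U(2) - 128*y(T(-3), 10) = -1*2 - 128*(-1*10 - 7*(1/4 + (1/8)*(-3)))/((1/4 + (1/8)*(-3)) + 10) = -2 - 128*(-10 - 7*(1/4 - 3/8))/((1/4 - 3/8) + 10) = -2 - 128*(-10 - 7*(-1/8))/(-1/8 + 10) = -2 - 128*(-10 + 7/8)/79/8 = -2 - 1024*(-73)/(79*8) = -2 - 128*(-73/79) = -2 + 9344/79 = 9186/79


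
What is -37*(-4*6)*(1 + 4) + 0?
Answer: 4440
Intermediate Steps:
-37*(-4*6)*(1 + 4) + 0 = -(-888)*5 + 0 = -37*(-120) + 0 = 4440 + 0 = 4440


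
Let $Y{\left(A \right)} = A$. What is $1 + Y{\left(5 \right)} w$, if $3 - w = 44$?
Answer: $-204$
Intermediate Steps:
$w = -41$ ($w = 3 - 44 = -41$)
$1 + Y{\left(5 \right)} w = 1 + 5 \left(-41\right) = 1 - 205 = -204$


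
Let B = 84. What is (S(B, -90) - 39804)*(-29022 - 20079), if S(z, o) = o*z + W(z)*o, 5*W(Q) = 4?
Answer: 2329155036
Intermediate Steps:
W(Q) = 4/5 (W(Q) = (1/5)*4 = 4/5)
S(z, o) = 4*o/5 + o*z (S(z, o) = o*z + 4*o/5 = 4*o/5 + o*z)
(S(B, -90) - 39804)*(-29022 - 20079) = ((1/5)*(-90)*(4 + 5*84) - 39804)*(-29022 - 20079) = ((1/5)*(-90)*(4 + 420) - 39804)*(-49101) = ((1/5)*(-90)*424 - 39804)*(-49101) = (-7632 - 39804)*(-49101) = -47436*(-49101) = 2329155036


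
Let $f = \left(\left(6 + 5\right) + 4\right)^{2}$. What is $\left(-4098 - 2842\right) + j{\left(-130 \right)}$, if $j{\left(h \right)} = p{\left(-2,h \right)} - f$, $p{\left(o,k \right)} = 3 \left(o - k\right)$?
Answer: $-6781$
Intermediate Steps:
$p{\left(o,k \right)} = - 3 k + 3 o$
$f = 225$ ($f = \left(11 + 4\right)^{2} = 15^{2} = 225$)
$j{\left(h \right)} = -231 - 3 h$ ($j{\left(h \right)} = \left(- 3 h + 3 \left(-2\right)\right) - 225 = \left(- 3 h - 6\right) - 225 = \left(-6 - 3 h\right) - 225 = -231 - 3 h$)
$\left(-4098 - 2842\right) + j{\left(-130 \right)} = \left(-4098 - 2842\right) - -159 = -6940 + \left(-231 + 390\right) = -6940 + 159 = -6781$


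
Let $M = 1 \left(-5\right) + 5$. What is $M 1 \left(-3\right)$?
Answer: $0$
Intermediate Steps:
$M = 0$ ($M = -5 + 5 = 0$)
$M 1 \left(-3\right) = 0 \cdot 1 \left(-3\right) = 0 \left(-3\right) = 0$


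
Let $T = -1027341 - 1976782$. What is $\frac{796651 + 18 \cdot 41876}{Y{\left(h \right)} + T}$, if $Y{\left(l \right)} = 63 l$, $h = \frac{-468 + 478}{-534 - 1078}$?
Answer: $- \frac{1249637714}{2421323453} \approx -0.5161$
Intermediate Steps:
$h = - \frac{5}{806}$ ($h = \frac{10}{-1612} = 10 \left(- \frac{1}{1612}\right) = - \frac{5}{806} \approx -0.0062035$)
$T = -3004123$ ($T = -1027341 - 1976782 = -3004123$)
$\frac{796651 + 18 \cdot 41876}{Y{\left(h \right)} + T} = \frac{796651 + 18 \cdot 41876}{63 \left(- \frac{5}{806}\right) - 3004123} = \frac{796651 + 753768}{- \frac{315}{806} - 3004123} = \frac{1550419}{- \frac{2421323453}{806}} = 1550419 \left(- \frac{806}{2421323453}\right) = - \frac{1249637714}{2421323453}$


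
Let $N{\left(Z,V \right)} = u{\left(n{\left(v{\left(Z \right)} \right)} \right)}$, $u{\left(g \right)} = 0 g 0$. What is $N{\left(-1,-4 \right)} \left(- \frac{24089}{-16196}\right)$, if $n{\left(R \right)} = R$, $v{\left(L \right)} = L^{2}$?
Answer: $0$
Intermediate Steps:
$u{\left(g \right)} = 0$ ($u{\left(g \right)} = 0 \cdot 0 = 0$)
$N{\left(Z,V \right)} = 0$
$N{\left(-1,-4 \right)} \left(- \frac{24089}{-16196}\right) = 0 \left(- \frac{24089}{-16196}\right) = 0 \left(\left(-24089\right) \left(- \frac{1}{16196}\right)\right) = 0 \cdot \frac{24089}{16196} = 0$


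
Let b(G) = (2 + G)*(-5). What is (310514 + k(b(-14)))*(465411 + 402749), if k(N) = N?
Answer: 269627923840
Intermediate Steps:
b(G) = -10 - 5*G
(310514 + k(b(-14)))*(465411 + 402749) = (310514 + (-10 - 5*(-14)))*(465411 + 402749) = (310514 + (-10 + 70))*868160 = (310514 + 60)*868160 = 310574*868160 = 269627923840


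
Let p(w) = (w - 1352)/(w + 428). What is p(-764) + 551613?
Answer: 46336021/84 ≈ 5.5162e+5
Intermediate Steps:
p(w) = (-1352 + w)/(428 + w)
p(-764) + 551613 = (-1352 - 764)/(428 - 764) + 551613 = -2116/(-336) + 551613 = -1/336*(-2116) + 551613 = 529/84 + 551613 = 46336021/84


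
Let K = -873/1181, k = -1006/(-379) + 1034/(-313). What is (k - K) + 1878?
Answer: 263117573509/140098487 ≈ 1878.1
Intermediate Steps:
k = -77008/118627 (k = -1006*(-1/379) + 1034*(-1/313) = 1006/379 - 1034/313 = -77008/118627 ≈ -0.64916)
K = -873/1181 (K = -873*1/1181 = -873/1181 ≈ -0.73920)
(k - K) + 1878 = (-77008/118627 - 1*(-873/1181)) + 1878 = (-77008/118627 + 873/1181) + 1878 = 12614923/140098487 + 1878 = 263117573509/140098487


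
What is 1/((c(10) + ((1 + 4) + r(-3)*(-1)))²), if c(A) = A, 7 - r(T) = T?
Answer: 1/25 ≈ 0.040000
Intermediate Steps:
r(T) = 7 - T
1/((c(10) + ((1 + 4) + r(-3)*(-1)))²) = 1/((10 + ((1 + 4) + (7 - 1*(-3))*(-1)))²) = 1/((10 + (5 + (7 + 3)*(-1)))²) = 1/((10 + (5 + 10*(-1)))²) = 1/((10 + (5 - 10))²) = 1/((10 - 5)²) = 1/(5²) = 1/25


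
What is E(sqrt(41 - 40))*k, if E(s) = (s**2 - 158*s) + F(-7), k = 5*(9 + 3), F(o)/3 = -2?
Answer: -9780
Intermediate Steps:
F(o) = -6 (F(o) = 3*(-2) = -6)
k = 60 (k = 5*12 = 60)
E(s) = -6 + s**2 - 158*s (E(s) = (s**2 - 158*s) - 6 = -6 + s**2 - 158*s)
E(sqrt(41 - 40))*k = (-6 + (sqrt(41 - 40))**2 - 158*sqrt(41 - 40))*60 = (-6 + (sqrt(1))**2 - 158*sqrt(1))*60 = (-6 + 1**2 - 158*1)*60 = (-6 + 1 - 158)*60 = -163*60 = -9780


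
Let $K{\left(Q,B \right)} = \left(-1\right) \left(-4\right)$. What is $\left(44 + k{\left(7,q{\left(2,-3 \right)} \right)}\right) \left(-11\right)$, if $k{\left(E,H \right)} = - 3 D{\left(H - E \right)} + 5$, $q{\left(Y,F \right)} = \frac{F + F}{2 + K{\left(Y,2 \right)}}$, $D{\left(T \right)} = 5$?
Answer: $-374$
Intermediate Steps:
$K{\left(Q,B \right)} = 4$
$q{\left(Y,F \right)} = \frac{F}{3}$ ($q{\left(Y,F \right)} = \frac{F + F}{2 + 4} = \frac{2 F}{6} = 2 F \frac{1}{6} = \frac{F}{3}$)
$k{\left(E,H \right)} = -10$ ($k{\left(E,H \right)} = \left(-3\right) 5 + 5 = -15 + 5 = -10$)
$\left(44 + k{\left(7,q{\left(2,-3 \right)} \right)}\right) \left(-11\right) = \left(44 - 10\right) \left(-11\right) = 34 \left(-11\right) = -374$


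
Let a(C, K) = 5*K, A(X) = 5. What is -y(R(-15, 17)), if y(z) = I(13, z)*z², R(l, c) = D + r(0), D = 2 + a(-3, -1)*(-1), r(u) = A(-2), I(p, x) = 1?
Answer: -144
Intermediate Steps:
r(u) = 5
D = 7 (D = 2 + (5*(-1))*(-1) = 2 - 5*(-1) = 2 + 5 = 7)
R(l, c) = 12 (R(l, c) = 7 + 5 = 12)
y(z) = z² (y(z) = 1*z² = z²)
-y(R(-15, 17)) = -1*12² = -1*144 = -144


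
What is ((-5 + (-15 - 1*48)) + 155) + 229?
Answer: 316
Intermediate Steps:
((-5 + (-15 - 1*48)) + 155) + 229 = ((-5 + (-15 - 48)) + 155) + 229 = ((-5 - 63) + 155) + 229 = (-68 + 155) + 229 = 87 + 229 = 316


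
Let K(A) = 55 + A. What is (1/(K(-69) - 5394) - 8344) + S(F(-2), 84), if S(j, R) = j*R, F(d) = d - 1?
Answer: -46487169/5408 ≈ -8596.0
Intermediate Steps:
F(d) = -1 + d
S(j, R) = R*j
(1/(K(-69) - 5394) - 8344) + S(F(-2), 84) = (1/((55 - 69) - 5394) - 8344) + 84*(-1 - 2) = (1/(-14 - 5394) - 8344) + 84*(-3) = (1/(-5408) - 8344) - 252 = (-1/5408 - 8344) - 252 = -45124353/5408 - 252 = -46487169/5408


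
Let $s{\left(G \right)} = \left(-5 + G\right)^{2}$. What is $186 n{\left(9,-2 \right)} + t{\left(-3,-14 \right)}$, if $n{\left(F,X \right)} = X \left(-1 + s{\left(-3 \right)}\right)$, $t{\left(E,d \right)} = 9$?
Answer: $-23427$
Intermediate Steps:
$n{\left(F,X \right)} = 63 X$ ($n{\left(F,X \right)} = X \left(-1 + \left(-5 - 3\right)^{2}\right) = X \left(-1 + \left(-8\right)^{2}\right) = X \left(-1 + 64\right) = X 63 = 63 X$)
$186 n{\left(9,-2 \right)} + t{\left(-3,-14 \right)} = 186 \cdot 63 \left(-2\right) + 9 = 186 \left(-126\right) + 9 = -23436 + 9 = -23427$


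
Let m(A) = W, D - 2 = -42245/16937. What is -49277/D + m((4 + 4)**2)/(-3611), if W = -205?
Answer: 3013758742494/30227681 ≈ 99702.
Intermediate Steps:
D = -8371/16937 (D = 2 - 42245/16937 = -8371/16937 ≈ -0.49424)
m(A) = -205
-49277/D + m((4 + 4)**2)/(-3611) = -49277/(-8371/16937) - 205/(-3611) = -49277*(-16937/8371) - 205*(-1/3611) = 834604549/8371 + 205/3611 = 3013758742494/30227681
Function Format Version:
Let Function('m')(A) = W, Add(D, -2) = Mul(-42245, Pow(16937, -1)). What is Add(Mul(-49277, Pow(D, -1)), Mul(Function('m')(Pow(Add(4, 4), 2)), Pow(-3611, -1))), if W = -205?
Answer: Rational(3013758742494, 30227681) ≈ 99702.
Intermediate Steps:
D = Rational(-8371, 16937) (D = Add(2, Mul(-42245, Pow(16937, -1))) = Add(2, Mul(-42245, Rational(1, 16937))) = Add(2, Rational(-42245, 16937)) = Rational(-8371, 16937) ≈ -0.49424)
Function('m')(A) = -205
Add(Mul(-49277, Pow(D, -1)), Mul(Function('m')(Pow(Add(4, 4), 2)), Pow(-3611, -1))) = Add(Mul(-49277, Pow(Rational(-8371, 16937), -1)), Mul(-205, Pow(-3611, -1))) = Add(Mul(-49277, Rational(-16937, 8371)), Mul(-205, Rational(-1, 3611))) = Add(Rational(834604549, 8371), Rational(205, 3611)) = Rational(3013758742494, 30227681)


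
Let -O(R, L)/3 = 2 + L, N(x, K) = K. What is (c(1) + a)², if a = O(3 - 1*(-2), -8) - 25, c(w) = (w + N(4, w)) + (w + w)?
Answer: 9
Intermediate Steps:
c(w) = 4*w (c(w) = (w + w) + (w + w) = 2*w + 2*w = 4*w)
O(R, L) = -6 - 3*L (O(R, L) = -3*(2 + L) = -6 - 3*L)
a = -7 (a = (-6 - 3*(-8)) - 25 = (-6 + 24) - 25 = 18 - 25 = -7)
(c(1) + a)² = (4*1 - 7)² = (4 - 7)² = (-3)² = 9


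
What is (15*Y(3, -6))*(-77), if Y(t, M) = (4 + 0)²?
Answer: -18480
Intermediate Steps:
Y(t, M) = 16 (Y(t, M) = 4² = 16)
(15*Y(3, -6))*(-77) = (15*16)*(-77) = 240*(-77) = -18480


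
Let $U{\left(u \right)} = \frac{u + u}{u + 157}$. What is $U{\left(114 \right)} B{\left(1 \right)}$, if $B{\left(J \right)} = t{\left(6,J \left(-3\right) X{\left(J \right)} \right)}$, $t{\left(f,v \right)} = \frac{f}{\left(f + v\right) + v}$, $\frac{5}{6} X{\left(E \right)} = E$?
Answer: $- \frac{1140}{271} \approx -4.2066$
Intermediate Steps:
$U{\left(u \right)} = \frac{2 u}{157 + u}$
$X{\left(E \right)} = \frac{6 E}{5}$
$t{\left(f,v \right)} = \frac{f}{f + 2 v}$
$B{\left(J \right)} = \frac{6}{6 - \frac{36 J^{2}}{5}}$ ($B{\left(J \right)} = \frac{6}{6 + 2 J \left(-3\right) \frac{6 J}{5}} = \frac{6}{6 + 2 - 3 J \frac{6 J}{5}} = \frac{6}{6 + 2 \left(- \frac{18 J^{2}}{5}\right)} = \frac{6}{6 - \frac{36 J^{2}}{5}}$)
$U{\left(114 \right)} B{\left(1 \right)} = 2 \cdot 114 \frac{1}{157 + 114} \frac{5}{5 - 6 \cdot 1^{2}} = 2 \cdot 114 \cdot \frac{1}{271} \frac{5}{5 - 6} = \frac{228 \frac{5}{-1}}{271} = \frac{228 \cdot 5 \left(-1\right)}{271} = \frac{228}{271} \left(-5\right) = - \frac{1140}{271}$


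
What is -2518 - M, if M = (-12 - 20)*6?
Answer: -2326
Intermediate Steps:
M = -192 (M = -32*6 = -192)
-2518 - M = -2518 - 1*(-192) = -2518 + 192 = -2326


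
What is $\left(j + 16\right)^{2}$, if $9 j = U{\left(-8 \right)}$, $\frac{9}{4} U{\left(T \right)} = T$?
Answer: $\frac{1597696}{6561} \approx 243.51$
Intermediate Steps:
$U{\left(T \right)} = \frac{4 T}{9}$
$j = - \frac{32}{81}$ ($j = \frac{\frac{4}{9} \left(-8\right)}{9} = \frac{1}{9} \left(- \frac{32}{9}\right) = - \frac{32}{81} \approx -0.39506$)
$\left(j + 16\right)^{2} = \left(- \frac{32}{81} + 16\right)^{2} = \left(\frac{1264}{81}\right)^{2} = \frac{1597696}{6561}$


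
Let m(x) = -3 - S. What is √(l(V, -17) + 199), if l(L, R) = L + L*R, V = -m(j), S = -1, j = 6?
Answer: √167 ≈ 12.923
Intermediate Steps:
m(x) = -2 (m(x) = -3 - 1*(-1) = -3 + 1 = -2)
V = 2 (V = -1*(-2) = 2)
√(l(V, -17) + 199) = √(2*(1 - 17) + 199) = √(2*(-16) + 199) = √(-32 + 199) = √167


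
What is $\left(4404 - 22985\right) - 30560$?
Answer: $-49141$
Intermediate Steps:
$\left(4404 - 22985\right) - 30560 = -18581 - 30560 = -49141$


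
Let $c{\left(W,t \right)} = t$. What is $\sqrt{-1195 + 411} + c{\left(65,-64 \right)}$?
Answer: $-64 + 28 i \approx -64.0 + 28.0 i$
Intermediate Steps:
$\sqrt{-1195 + 411} + c{\left(65,-64 \right)} = \sqrt{-1195 + 411} - 64 = \sqrt{-784} - 64 = 28 i - 64 = -64 + 28 i$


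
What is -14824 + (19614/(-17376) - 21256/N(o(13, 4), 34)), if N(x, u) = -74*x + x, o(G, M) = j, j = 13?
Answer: -40682403401/2748304 ≈ -14803.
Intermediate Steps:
o(G, M) = 13
N(x, u) = -73*x
-14824 + (19614/(-17376) - 21256/N(o(13, 4), 34)) = -14824 + (19614/(-17376) - 21256/((-73*13))) = -14824 + (19614*(-1/17376) - 21256/(-949)) = -14824 + (-3269/2896 - 21256*(-1/949)) = -14824 + (-3269/2896 + 21256/949) = -14824 + 58455095/2748304 = -40682403401/2748304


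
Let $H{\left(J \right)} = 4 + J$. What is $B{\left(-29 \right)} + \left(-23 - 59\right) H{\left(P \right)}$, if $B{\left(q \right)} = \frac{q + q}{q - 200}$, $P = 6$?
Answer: $- \frac{187722}{229} \approx -819.75$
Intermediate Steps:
$B{\left(q \right)} = \frac{2 q}{-200 + q}$
$B{\left(-29 \right)} + \left(-23 - 59\right) H{\left(P \right)} = 2 \left(-29\right) \frac{1}{-200 - 29} + \left(-23 - 59\right) \left(4 + 6\right) = 2 \left(-29\right) \frac{1}{-229} - 820 = 2 \left(-29\right) \left(- \frac{1}{229}\right) - 820 = \frac{58}{229} - 820 = - \frac{187722}{229}$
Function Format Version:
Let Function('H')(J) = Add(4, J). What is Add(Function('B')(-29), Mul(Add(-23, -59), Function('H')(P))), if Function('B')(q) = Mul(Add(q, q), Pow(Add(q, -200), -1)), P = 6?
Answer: Rational(-187722, 229) ≈ -819.75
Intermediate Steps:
Function('B')(q) = Mul(2, q, Pow(Add(-200, q), -1)) (Function('B')(q) = Mul(Mul(2, q), Pow(Add(-200, q), -1)) = Mul(2, q, Pow(Add(-200, q), -1)))
Add(Function('B')(-29), Mul(Add(-23, -59), Function('H')(P))) = Add(Mul(2, -29, Pow(Add(-200, -29), -1)), Mul(Add(-23, -59), Add(4, 6))) = Add(Mul(2, -29, Pow(-229, -1)), Mul(-82, 10)) = Add(Mul(2, -29, Rational(-1, 229)), -820) = Add(Rational(58, 229), -820) = Rational(-187722, 229)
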